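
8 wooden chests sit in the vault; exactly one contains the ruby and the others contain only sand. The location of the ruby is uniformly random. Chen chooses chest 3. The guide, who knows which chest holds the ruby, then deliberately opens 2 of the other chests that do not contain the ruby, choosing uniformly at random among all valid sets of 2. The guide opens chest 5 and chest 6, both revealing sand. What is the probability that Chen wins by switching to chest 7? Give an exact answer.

7/40

Apply Bayes' rule, conditioning on where the ruby actually is.
If it is in any of chests 1, 2, 4, 7, and 8 (prior 1/8 each): the guide has 15 equally likely choices, so probability 1/15; weight (1/8)·(1/15) = 1/120 each.
If it is in chest 3 (prior 1/8): the guide has 21 equally likely choices, so probability 1/21; weight (1/8)·(1/21) = 1/168.
If it is in either of chests 5 and 6 (prior 1/8 each): that chest was opened and seen not to hold the prize — ruled out; weight (1/8)·0 = 0 each.
The weights sum to 1/21.
So P(the ruby in chest 7 | the guide opened chest 5 and chest 6) = (1/120) / (1/21) = 7/40.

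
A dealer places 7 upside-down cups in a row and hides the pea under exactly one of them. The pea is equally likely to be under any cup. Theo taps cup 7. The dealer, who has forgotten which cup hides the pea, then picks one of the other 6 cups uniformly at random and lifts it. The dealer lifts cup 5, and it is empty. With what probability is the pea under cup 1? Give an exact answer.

Because the dealer chose which cup to lift without knowing where the pea is, the choice is independent of the prize location. Learning that cup 5 does not hold the pea simply rules out that one location and leaves the remaining 6 cups still equally likely by symmetry.
So P(the pea under cup 1) = 1/6.

1/6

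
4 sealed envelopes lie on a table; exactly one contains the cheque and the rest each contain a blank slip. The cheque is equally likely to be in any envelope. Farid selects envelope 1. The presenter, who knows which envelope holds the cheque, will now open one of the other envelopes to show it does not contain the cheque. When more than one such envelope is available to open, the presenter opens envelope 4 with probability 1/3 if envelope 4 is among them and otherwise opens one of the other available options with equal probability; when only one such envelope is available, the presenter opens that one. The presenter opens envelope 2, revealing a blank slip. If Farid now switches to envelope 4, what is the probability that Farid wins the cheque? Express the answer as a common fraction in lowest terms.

Apply Bayes' rule, conditioning on where the cheque actually is.
If it is in envelope 1 (prior 1/4): envelope 4 is available but not opened; envelope 2 gets probability (1 − 1/3)/2 = 1/3; weight (1/4)·(1/3) = 1/12.
If it is in envelope 2 (prior 1/4): the presenter opened envelope 2, so this case is ruled out; weight (1/4)·0 = 0.
If it is in envelope 3 (prior 1/4): envelope 4 is available but not opened, probability 2/3; weight (1/4)·(2/3) = 1/6.
If it is in envelope 4 (prior 1/4): envelope 4 holds the prize so is unavailable; the presenter chooses uniformly among the 2 others, probability 1/2; weight (1/4)·(1/2) = 1/8.
The weights sum to 3/8.
So P(the cheque in envelope 4 | the presenter opened envelope 2) = (1/8) / (3/8) = 1/3.

1/3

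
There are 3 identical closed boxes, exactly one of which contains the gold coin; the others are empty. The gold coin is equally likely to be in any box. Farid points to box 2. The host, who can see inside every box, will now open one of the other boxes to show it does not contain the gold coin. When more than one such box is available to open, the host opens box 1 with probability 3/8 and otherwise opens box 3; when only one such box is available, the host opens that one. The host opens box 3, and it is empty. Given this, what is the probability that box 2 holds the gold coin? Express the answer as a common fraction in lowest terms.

Consider each possible location of the gold coin in turn.
If it is in box 1 (prior 1/3): only box 3 is available, probability 1; weight (1/3)·1 = 1/3.
If it is in box 2 (prior 1/3): box 1 is available but not opened, probability 5/8; weight (1/3)·(5/8) = 5/24.
If it is in box 3 (prior 1/3): the host opened box 3, so this case is ruled out; weight (1/3)·0 = 0.
The weights sum to 13/24.
So P(the gold coin in box 2 | the host opened box 3) = (5/24) / (13/24) = 5/13.

5/13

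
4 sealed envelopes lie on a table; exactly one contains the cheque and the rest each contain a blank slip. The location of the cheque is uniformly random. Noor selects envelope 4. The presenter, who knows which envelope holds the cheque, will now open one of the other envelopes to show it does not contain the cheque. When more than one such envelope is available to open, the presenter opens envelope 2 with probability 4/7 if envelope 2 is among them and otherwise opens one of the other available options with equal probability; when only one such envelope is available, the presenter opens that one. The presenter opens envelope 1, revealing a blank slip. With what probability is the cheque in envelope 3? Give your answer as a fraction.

3/8

Apply Bayes' rule, conditioning on where the cheque actually is.
If it is in envelope 1 (prior 1/4): the presenter opened envelope 1, so this case is ruled out; weight (1/4)·0 = 0.
If it is in envelope 2 (prior 1/4): envelope 2 holds the prize so is unavailable; the presenter chooses uniformly among the 2 others, probability 1/2; weight (1/4)·(1/2) = 1/8.
If it is in envelope 3 (prior 1/4): envelope 2 is available but not opened, probability 3/7; weight (1/4)·(3/7) = 3/28.
If it is in envelope 4 (prior 1/4): envelope 2 is available but not opened; envelope 1 gets probability (1 − 4/7)/2 = 3/14; weight (1/4)·(3/14) = 3/56.
The weights sum to 2/7.
So P(the cheque in envelope 3 | the presenter opened envelope 1) = (3/28) / (2/7) = 3/8.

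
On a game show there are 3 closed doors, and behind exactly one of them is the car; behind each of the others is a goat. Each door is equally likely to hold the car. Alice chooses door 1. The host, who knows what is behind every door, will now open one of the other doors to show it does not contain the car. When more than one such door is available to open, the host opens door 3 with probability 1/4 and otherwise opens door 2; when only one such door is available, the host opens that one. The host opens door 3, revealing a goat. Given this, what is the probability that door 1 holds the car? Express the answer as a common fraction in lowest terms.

Consider each possible location of the car in turn.
If it is behind door 1 (prior 1/3): door 3 is available, opened with probability 1/4; weight (1/3)·(1/4) = 1/12.
If it is behind door 2 (prior 1/3): only door 3 is available, probability 1; weight (1/3)·1 = 1/3.
If it is behind door 3 (prior 1/3): the host opened door 3, so this case is ruled out; weight (1/3)·0 = 0.
The weights sum to 5/12.
So P(the car behind door 1 | the host opened door 3) = (1/12) / (5/12) = 1/5.

1/5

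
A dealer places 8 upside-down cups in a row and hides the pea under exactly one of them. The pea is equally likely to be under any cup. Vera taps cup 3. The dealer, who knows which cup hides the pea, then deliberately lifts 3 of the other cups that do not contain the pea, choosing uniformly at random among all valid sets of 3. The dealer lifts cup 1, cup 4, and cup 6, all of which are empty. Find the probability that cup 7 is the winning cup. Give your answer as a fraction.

Apply Bayes' rule, conditioning on where the pea actually is.
If it is under any of cups 1, 4, and 6 (prior 1/8 each): that cup was opened and seen not to hold the prize — ruled out; weight (1/8)·0 = 0 each.
If it is under any of cups 2, 5, 7, and 8 (prior 1/8 each): the dealer has 20 equally likely choices, so probability 1/20; weight (1/8)·(1/20) = 1/160 each.
If it is under cup 3 (prior 1/8): the dealer has 35 equally likely choices, so probability 1/35; weight (1/8)·(1/35) = 1/280.
The weights sum to 1/35.
So P(the pea under cup 7 | the dealer opened cup 1, cup 4, and cup 6) = (1/160) / (1/35) = 7/32.

7/32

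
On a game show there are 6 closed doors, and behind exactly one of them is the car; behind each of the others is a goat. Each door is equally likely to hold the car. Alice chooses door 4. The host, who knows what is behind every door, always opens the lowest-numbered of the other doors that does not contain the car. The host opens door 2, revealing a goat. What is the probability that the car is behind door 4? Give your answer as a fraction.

Condition on the true location of the car.
If it is behind door 1 (prior 1/6): door 2 is the lowest-numbered option available, probability 1; weight (1/6)·1 = 1/6.
If it is behind door 2 (prior 1/6): the host opened door 2, so this case is ruled out; weight (1/6)·0 = 0.
If it is behind any of doors 3, 4, 5, and 6 (prior 1/6 each): the host would have opened door 1 instead, probability 0; weight (1/6)·0 = 0 each.
The weights sum to 1/6.
So P(the car behind door 4 | the host opened door 2) = 0 / (1/6) = 0.

0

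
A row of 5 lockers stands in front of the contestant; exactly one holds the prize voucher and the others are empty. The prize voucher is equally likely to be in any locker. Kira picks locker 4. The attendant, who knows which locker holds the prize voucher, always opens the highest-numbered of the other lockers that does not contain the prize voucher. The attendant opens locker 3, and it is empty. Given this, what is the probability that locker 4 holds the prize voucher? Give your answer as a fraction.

0

Condition on the true location of the prize voucher.
If it is in any of lockers 1, 2, and 4 (prior 1/5 each): the attendant would have opened locker 5 instead, probability 0; weight (1/5)·0 = 0 each.
If it is in locker 3 (prior 1/5): the attendant opened locker 3, so this case is ruled out; weight (1/5)·0 = 0.
If it is in locker 5 (prior 1/5): locker 3 is the highest-numbered option available, probability 1; weight (1/5)·1 = 1/5.
The weights sum to 1/5.
So P(the prize voucher in locker 4 | the attendant opened locker 3) = 0 / (1/5) = 0.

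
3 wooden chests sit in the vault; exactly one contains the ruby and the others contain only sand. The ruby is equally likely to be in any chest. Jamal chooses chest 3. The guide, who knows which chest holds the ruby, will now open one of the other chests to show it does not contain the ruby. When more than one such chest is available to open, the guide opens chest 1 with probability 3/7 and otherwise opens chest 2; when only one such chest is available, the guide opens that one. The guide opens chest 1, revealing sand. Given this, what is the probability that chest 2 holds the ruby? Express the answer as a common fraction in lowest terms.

7/10

Condition on the true location of the ruby.
If it is in chest 1 (prior 1/3): the guide opened chest 1, so this case is ruled out; weight (1/3)·0 = 0.
If it is in chest 2 (prior 1/3): only chest 1 is available, probability 1; weight (1/3)·1 = 1/3.
If it is in chest 3 (prior 1/3): chest 1 is available, opened with probability 3/7; weight (1/3)·(3/7) = 1/7.
The weights sum to 10/21.
So P(the ruby in chest 2 | the guide opened chest 1) = (1/3) / (10/21) = 7/10.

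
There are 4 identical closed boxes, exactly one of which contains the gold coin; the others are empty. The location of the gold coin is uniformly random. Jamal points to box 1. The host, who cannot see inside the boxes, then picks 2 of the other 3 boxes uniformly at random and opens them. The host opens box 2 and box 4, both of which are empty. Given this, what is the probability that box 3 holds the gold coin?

1/2

Condition on the true location of the gold coin.
If it is in either of boxes 1 and 3 (prior 1/4 each): the host picks exactly this set with probability 1/3 regardless, and none is the prize; weight (1/4)·(1/3) = 1/12 each.
If it is in either of boxes 2 and 4 (prior 1/4 each): that box was opened and seen not to hold the prize — ruled out; weight (1/4)·0 = 0 each.
The weights sum to 1/6.
So P(the gold coin in box 3 | the host opened box 2 and box 4) = (1/12) / (1/6) = 1/2.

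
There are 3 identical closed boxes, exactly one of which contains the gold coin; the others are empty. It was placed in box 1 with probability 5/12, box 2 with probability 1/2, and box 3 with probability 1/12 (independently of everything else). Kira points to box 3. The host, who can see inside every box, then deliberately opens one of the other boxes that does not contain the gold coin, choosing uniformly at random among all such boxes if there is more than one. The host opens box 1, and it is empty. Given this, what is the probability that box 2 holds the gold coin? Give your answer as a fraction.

12/13

Condition on the true location of the gold coin.
If it is in box 1 (prior 5/12): the host opened box 1, so this case is ruled out; weight (5/12)·0 = 0.
If it is in box 2 (prior 1/2): the host has no choice, probability 1; weight (1/2)·1 = 1/2.
If it is in box 3 (prior 1/12): the host has 2 equally likely choices, so probability 1/2; weight (1/12)·(1/2) = 1/24.
The weights sum to 13/24.
So P(the gold coin in box 2 | the host opened box 1) = (1/2) / (13/24) = 12/13.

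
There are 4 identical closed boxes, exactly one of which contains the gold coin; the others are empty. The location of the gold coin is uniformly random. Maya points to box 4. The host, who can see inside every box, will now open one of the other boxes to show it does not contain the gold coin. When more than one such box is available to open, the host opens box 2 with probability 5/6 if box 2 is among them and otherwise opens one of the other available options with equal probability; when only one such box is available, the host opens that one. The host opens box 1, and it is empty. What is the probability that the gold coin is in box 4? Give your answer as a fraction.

1/9

Apply Bayes' rule, conditioning on where the gold coin actually is.
If it is in box 1 (prior 1/4): the host opened box 1, so this case is ruled out; weight (1/4)·0 = 0.
If it is in box 2 (prior 1/4): box 2 holds the prize so is unavailable; the host chooses uniformly among the 2 others, probability 1/2; weight (1/4)·(1/2) = 1/8.
If it is in box 3 (prior 1/4): box 2 is available but not opened, probability 1/6; weight (1/4)·(1/6) = 1/24.
If it is in box 4 (prior 1/4): box 2 is available but not opened; box 1 gets probability (1 − 5/6)/2 = 1/12; weight (1/4)·(1/12) = 1/48.
The weights sum to 3/16.
So P(the gold coin in box 4 | the host opened box 1) = (1/48) / (3/16) = 1/9.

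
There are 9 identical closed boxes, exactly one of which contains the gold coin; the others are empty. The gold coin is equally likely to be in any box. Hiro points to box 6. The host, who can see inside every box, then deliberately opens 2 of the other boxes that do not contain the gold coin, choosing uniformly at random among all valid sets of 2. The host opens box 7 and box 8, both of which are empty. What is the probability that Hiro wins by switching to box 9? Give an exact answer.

4/27

Consider each possible location of the gold coin in turn.
If it is in any of boxes 1, 2, 3, 4, 5, and 9 (prior 1/9 each): the host has 21 equally likely choices, so probability 1/21; weight (1/9)·(1/21) = 1/189 each.
If it is in box 6 (prior 1/9): the host has 28 equally likely choices, so probability 1/28; weight (1/9)·(1/28) = 1/252.
If it is in either of boxes 7 and 8 (prior 1/9 each): that box was opened and seen not to hold the prize — ruled out; weight (1/9)·0 = 0 each.
The weights sum to 1/28.
So P(the gold coin in box 9 | the host opened box 7 and box 8) = (1/189) / (1/28) = 4/27.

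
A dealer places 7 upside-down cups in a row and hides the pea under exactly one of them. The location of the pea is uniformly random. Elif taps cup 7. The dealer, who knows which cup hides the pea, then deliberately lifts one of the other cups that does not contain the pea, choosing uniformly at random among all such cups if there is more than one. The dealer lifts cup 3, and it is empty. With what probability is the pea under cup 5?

6/35

Condition on the true location of the pea.
If it is under any of cups 1, 2, 4, 5, and 6 (prior 1/7 each): the dealer has 5 equally likely choices, so probability 1/5; weight (1/7)·(1/5) = 1/35 each.
If it is under cup 3 (prior 1/7): the dealer opened cup 3, so this case is ruled out; weight (1/7)·0 = 0.
If it is under cup 7 (prior 1/7): the dealer has 6 equally likely choices, so probability 1/6; weight (1/7)·(1/6) = 1/42.
The weights sum to 1/6.
So P(the pea under cup 5 | the dealer opened cup 3) = (1/35) / (1/6) = 6/35.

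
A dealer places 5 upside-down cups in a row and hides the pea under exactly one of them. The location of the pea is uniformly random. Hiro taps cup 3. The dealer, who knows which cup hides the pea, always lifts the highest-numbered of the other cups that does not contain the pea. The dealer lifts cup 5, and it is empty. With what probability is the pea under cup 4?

1/4

Apply Bayes' rule, conditioning on where the pea actually is.
If it is under any of cups 1, 2, 3, and 4 (prior 1/5 each): cup 5 is the highest-numbered option available, probability 1; weight (1/5)·1 = 1/5 each.
If it is under cup 5 (prior 1/5): the dealer opened cup 5, so this case is ruled out; weight (1/5)·0 = 0.
The weights sum to 4/5.
So P(the pea under cup 4 | the dealer opened cup 5) = (1/5) / (4/5) = 1/4.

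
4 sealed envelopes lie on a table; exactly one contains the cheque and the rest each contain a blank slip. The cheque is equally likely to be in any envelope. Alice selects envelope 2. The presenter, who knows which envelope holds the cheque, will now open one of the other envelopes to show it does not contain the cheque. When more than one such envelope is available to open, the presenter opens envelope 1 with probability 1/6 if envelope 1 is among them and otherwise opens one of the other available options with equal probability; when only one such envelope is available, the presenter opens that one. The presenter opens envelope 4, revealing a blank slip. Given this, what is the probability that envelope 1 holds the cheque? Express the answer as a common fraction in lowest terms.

Consider each possible location of the cheque in turn.
If it is in envelope 1 (prior 1/4): envelope 1 holds the prize so is unavailable; the presenter chooses uniformly among the 2 others, probability 1/2; weight (1/4)·(1/2) = 1/8.
If it is in envelope 2 (prior 1/4): envelope 1 is available but not opened; envelope 4 gets probability (1 − 1/6)/2 = 5/12; weight (1/4)·(5/12) = 5/48.
If it is in envelope 3 (prior 1/4): envelope 1 is available but not opened, probability 5/6; weight (1/4)·(5/6) = 5/24.
If it is in envelope 4 (prior 1/4): the presenter opened envelope 4, so this case is ruled out; weight (1/4)·0 = 0.
The weights sum to 7/16.
So P(the cheque in envelope 1 | the presenter opened envelope 4) = (1/8) / (7/16) = 2/7.

2/7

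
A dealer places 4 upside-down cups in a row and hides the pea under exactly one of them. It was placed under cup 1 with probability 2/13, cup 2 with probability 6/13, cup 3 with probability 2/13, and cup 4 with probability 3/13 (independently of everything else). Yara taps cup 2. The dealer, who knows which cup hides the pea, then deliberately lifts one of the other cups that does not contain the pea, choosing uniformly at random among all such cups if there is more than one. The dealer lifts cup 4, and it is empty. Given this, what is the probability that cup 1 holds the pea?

1/4

Condition on the true location of the pea.
If it is under either of cups 1 and 3 (prior 2/13 each): the dealer has 2 equally likely choices, so probability 1/2; weight (2/13)·(1/2) = 1/13 each.
If it is under cup 2 (prior 6/13): the dealer has 3 equally likely choices, so probability 1/3; weight (6/13)·(1/3) = 2/13.
If it is under cup 4 (prior 3/13): the dealer opened cup 4, so this case is ruled out; weight (3/13)·0 = 0.
The weights sum to 4/13.
So P(the pea under cup 1 | the dealer opened cup 4) = (1/13) / (4/13) = 1/4.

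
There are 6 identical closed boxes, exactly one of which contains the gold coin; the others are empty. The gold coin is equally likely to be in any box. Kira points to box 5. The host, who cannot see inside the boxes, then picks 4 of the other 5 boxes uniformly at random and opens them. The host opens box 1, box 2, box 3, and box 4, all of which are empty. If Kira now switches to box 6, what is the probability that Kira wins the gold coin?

1/2

Apply Bayes' rule, conditioning on where the gold coin actually is.
If it is in any of boxes 1, 2, 3, and 4 (prior 1/6 each): that box was opened and seen not to hold the prize — ruled out; weight (1/6)·0 = 0 each.
If it is in either of boxes 5 and 6 (prior 1/6 each): the host picks exactly this set with probability 1/5 regardless, and none is the prize; weight (1/6)·(1/5) = 1/30 each.
The weights sum to 1/15.
So P(the gold coin in box 6 | the host opened box 1, box 2, box 3, and box 4) = (1/30) / (1/15) = 1/2.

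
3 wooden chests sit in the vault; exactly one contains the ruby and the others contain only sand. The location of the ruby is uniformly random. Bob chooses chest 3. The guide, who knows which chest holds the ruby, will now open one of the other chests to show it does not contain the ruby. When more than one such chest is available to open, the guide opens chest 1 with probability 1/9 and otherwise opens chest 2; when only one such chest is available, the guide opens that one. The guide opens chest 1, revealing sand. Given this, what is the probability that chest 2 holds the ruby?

Condition on the true location of the ruby.
If it is in chest 1 (prior 1/3): the guide opened chest 1, so this case is ruled out; weight (1/3)·0 = 0.
If it is in chest 2 (prior 1/3): only chest 1 is available, probability 1; weight (1/3)·1 = 1/3.
If it is in chest 3 (prior 1/3): chest 1 is available, opened with probability 1/9; weight (1/3)·(1/9) = 1/27.
The weights sum to 10/27.
So P(the ruby in chest 2 | the guide opened chest 1) = (1/3) / (10/27) = 9/10.

9/10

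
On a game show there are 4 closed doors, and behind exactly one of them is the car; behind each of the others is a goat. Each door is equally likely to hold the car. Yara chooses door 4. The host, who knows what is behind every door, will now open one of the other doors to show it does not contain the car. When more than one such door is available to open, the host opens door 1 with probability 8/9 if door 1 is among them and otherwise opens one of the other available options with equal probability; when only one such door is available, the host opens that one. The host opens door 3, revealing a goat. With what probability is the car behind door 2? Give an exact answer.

1/6

Consider each possible location of the car in turn.
If it is behind door 1 (prior 1/4): door 1 holds the prize so is unavailable; the host chooses uniformly among the 2 others, probability 1/2; weight (1/4)·(1/2) = 1/8.
If it is behind door 2 (prior 1/4): door 1 is available but not opened, probability 1/9; weight (1/4)·(1/9) = 1/36.
If it is behind door 3 (prior 1/4): the host opened door 3, so this case is ruled out; weight (1/4)·0 = 0.
If it is behind door 4 (prior 1/4): door 1 is available but not opened; door 3 gets probability (1 − 8/9)/2 = 1/18; weight (1/4)·(1/18) = 1/72.
The weights sum to 1/6.
So P(the car behind door 2 | the host opened door 3) = (1/36) / (1/6) = 1/6.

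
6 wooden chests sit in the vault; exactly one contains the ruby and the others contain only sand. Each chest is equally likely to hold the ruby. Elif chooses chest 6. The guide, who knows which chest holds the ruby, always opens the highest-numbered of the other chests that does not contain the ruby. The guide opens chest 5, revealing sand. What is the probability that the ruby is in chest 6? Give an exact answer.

Condition on the true location of the ruby.
If it is in any of chests 1, 2, 3, 4, and 6 (prior 1/6 each): chest 5 is the highest-numbered option available, probability 1; weight (1/6)·1 = 1/6 each.
If it is in chest 5 (prior 1/6): the guide opened chest 5, so this case is ruled out; weight (1/6)·0 = 0.
The weights sum to 5/6.
So P(the ruby in chest 6 | the guide opened chest 5) = (1/6) / (5/6) = 1/5.

1/5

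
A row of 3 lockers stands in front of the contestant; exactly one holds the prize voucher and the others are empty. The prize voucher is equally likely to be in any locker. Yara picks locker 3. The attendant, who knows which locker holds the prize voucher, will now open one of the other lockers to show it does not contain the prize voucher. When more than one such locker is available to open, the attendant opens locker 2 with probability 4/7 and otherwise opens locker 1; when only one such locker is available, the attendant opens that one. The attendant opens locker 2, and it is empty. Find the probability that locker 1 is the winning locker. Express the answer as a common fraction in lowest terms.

Condition on the true location of the prize voucher.
If it is in locker 1 (prior 1/3): only locker 2 is available, probability 1; weight (1/3)·1 = 1/3.
If it is in locker 2 (prior 1/3): the attendant opened locker 2, so this case is ruled out; weight (1/3)·0 = 0.
If it is in locker 3 (prior 1/3): locker 2 is available, opened with probability 4/7; weight (1/3)·(4/7) = 4/21.
The weights sum to 11/21.
So P(the prize voucher in locker 1 | the attendant opened locker 2) = (1/3) / (11/21) = 7/11.

7/11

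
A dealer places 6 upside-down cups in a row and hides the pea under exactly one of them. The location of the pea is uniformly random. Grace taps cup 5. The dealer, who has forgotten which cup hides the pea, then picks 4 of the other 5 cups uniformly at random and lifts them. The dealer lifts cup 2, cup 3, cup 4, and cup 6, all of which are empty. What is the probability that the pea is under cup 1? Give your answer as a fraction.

Apply Bayes' rule, conditioning on where the pea actually is.
If it is under either of cups 1 and 5 (prior 1/6 each): the dealer picks exactly this set with probability 1/5 regardless, and none is the prize; weight (1/6)·(1/5) = 1/30 each.
If it is under any of cups 2, 3, 4, and 6 (prior 1/6 each): that cup was opened and seen not to hold the prize — ruled out; weight (1/6)·0 = 0 each.
The weights sum to 1/15.
So P(the pea under cup 1 | the dealer opened cup 2, cup 3, cup 4, and cup 6) = (1/30) / (1/15) = 1/2.

1/2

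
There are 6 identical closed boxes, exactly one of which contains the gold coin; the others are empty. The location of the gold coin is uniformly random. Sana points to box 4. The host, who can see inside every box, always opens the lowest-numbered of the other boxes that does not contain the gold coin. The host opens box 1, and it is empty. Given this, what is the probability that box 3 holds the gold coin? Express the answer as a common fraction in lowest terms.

1/5

Apply Bayes' rule, conditioning on where the gold coin actually is.
If it is in box 1 (prior 1/6): the host opened box 1, so this case is ruled out; weight (1/6)·0 = 0.
If it is in any of boxes 2, 3, 4, 5, and 6 (prior 1/6 each): box 1 is the lowest-numbered option available, probability 1; weight (1/6)·1 = 1/6 each.
The weights sum to 5/6.
So P(the gold coin in box 3 | the host opened box 1) = (1/6) / (5/6) = 1/5.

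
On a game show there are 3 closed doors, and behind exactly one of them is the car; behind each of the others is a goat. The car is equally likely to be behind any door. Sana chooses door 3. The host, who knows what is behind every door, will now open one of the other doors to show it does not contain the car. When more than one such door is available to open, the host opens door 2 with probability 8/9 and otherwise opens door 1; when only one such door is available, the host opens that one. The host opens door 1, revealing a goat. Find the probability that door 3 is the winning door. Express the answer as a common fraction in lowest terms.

Consider each possible location of the car in turn.
If it is behind door 1 (prior 1/3): the host opened door 1, so this case is ruled out; weight (1/3)·0 = 0.
If it is behind door 2 (prior 1/3): only door 1 is available, probability 1; weight (1/3)·1 = 1/3.
If it is behind door 3 (prior 1/3): door 2 is available but not opened, probability 1/9; weight (1/3)·(1/9) = 1/27.
The weights sum to 10/27.
So P(the car behind door 3 | the host opened door 1) = (1/27) / (10/27) = 1/10.

1/10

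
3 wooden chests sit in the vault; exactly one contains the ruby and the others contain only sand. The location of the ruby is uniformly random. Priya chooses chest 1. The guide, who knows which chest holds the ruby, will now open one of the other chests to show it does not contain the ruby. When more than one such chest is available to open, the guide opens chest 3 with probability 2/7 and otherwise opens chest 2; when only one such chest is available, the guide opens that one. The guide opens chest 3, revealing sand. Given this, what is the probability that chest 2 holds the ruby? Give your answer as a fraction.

Consider each possible location of the ruby in turn.
If it is in chest 1 (prior 1/3): chest 3 is available, opened with probability 2/7; weight (1/3)·(2/7) = 2/21.
If it is in chest 2 (prior 1/3): only chest 3 is available, probability 1; weight (1/3)·1 = 1/3.
If it is in chest 3 (prior 1/3): the guide opened chest 3, so this case is ruled out; weight (1/3)·0 = 0.
The weights sum to 3/7.
So P(the ruby in chest 2 | the guide opened chest 3) = (1/3) / (3/7) = 7/9.

7/9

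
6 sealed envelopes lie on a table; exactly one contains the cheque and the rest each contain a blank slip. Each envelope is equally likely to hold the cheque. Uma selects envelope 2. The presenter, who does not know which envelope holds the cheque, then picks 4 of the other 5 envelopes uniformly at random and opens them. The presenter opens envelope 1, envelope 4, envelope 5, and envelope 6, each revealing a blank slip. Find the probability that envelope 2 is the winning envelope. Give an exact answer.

1/2

Apply Bayes' rule, conditioning on where the cheque actually is.
If it is in any of envelopes 1, 4, 5, and 6 (prior 1/6 each): that envelope was opened and seen not to hold the prize — ruled out; weight (1/6)·0 = 0 each.
If it is in either of envelopes 2 and 3 (prior 1/6 each): the presenter picks exactly this set with probability 1/5 regardless, and none is the prize; weight (1/6)·(1/5) = 1/30 each.
The weights sum to 1/15.
So P(the cheque in envelope 2 | the presenter opened envelope 1, envelope 4, envelope 5, and envelope 6) = (1/30) / (1/15) = 1/2.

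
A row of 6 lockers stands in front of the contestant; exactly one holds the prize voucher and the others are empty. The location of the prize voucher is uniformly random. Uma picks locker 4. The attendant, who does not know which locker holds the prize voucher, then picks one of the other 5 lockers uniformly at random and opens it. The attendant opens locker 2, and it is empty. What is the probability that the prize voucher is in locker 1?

Because the attendant chose which locker to open without knowing where the prize voucher is, the choice is independent of the prize location. Learning that locker 2 does not hold the prize voucher simply rules out that one location and leaves the remaining 5 lockers still equally likely by symmetry.
So P(the prize voucher in locker 1) = 1/5.

1/5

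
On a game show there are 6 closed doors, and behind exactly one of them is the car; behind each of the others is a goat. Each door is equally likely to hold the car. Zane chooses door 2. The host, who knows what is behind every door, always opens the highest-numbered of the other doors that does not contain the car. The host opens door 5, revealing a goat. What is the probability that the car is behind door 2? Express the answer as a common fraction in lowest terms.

Apply Bayes' rule, conditioning on where the car actually is.
If it is behind any of doors 1, 2, 3, and 4 (prior 1/6 each): the host would have opened door 6 instead, probability 0; weight (1/6)·0 = 0 each.
If it is behind door 5 (prior 1/6): the host opened door 5, so this case is ruled out; weight (1/6)·0 = 0.
If it is behind door 6 (prior 1/6): door 5 is the highest-numbered option available, probability 1; weight (1/6)·1 = 1/6.
The weights sum to 1/6.
So P(the car behind door 2 | the host opened door 5) = 0 / (1/6) = 0.

0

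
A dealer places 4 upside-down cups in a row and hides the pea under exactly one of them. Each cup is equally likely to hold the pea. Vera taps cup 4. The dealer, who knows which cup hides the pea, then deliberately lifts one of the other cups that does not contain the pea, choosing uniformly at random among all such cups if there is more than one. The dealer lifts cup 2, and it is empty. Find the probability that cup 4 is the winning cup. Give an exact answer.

Apply Bayes' rule, conditioning on where the pea actually is.
If it is under either of cups 1 and 3 (prior 1/4 each): the dealer has 2 equally likely choices, so probability 1/2; weight (1/4)·(1/2) = 1/8 each.
If it is under cup 2 (prior 1/4): the dealer opened cup 2, so this case is ruled out; weight (1/4)·0 = 0.
If it is under cup 4 (prior 1/4): the dealer has 3 equally likely choices, so probability 1/3; weight (1/4)·(1/3) = 1/12.
The weights sum to 1/3.
So P(the pea under cup 4 | the dealer opened cup 2) = (1/12) / (1/3) = 1/4.

1/4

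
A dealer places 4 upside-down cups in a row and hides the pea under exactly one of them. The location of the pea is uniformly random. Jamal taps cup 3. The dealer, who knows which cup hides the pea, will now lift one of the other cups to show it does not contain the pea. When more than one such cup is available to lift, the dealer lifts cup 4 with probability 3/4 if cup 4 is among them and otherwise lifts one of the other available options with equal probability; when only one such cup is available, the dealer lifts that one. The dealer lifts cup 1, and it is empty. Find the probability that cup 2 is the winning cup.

2/7

Consider each possible location of the pea in turn.
If it is under cup 1 (prior 1/4): the dealer opened cup 1, so this case is ruled out; weight (1/4)·0 = 0.
If it is under cup 2 (prior 1/4): cup 4 is available but not opened, probability 1/4; weight (1/4)·(1/4) = 1/16.
If it is under cup 3 (prior 1/4): cup 4 is available but not opened; cup 1 gets probability (1 − 3/4)/2 = 1/8; weight (1/4)·(1/8) = 1/32.
If it is under cup 4 (prior 1/4): cup 4 holds the prize so is unavailable; the dealer chooses uniformly among the 2 others, probability 1/2; weight (1/4)·(1/2) = 1/8.
The weights sum to 7/32.
So P(the pea under cup 2 | the dealer opened cup 1) = (1/16) / (7/32) = 2/7.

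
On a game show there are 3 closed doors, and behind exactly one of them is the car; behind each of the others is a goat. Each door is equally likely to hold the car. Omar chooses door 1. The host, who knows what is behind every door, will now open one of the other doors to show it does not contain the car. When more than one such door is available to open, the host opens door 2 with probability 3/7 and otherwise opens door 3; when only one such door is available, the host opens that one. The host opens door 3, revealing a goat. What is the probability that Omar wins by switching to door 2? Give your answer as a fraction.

Apply Bayes' rule, conditioning on where the car actually is.
If it is behind door 1 (prior 1/3): door 2 is available but not opened, probability 4/7; weight (1/3)·(4/7) = 4/21.
If it is behind door 2 (prior 1/3): only door 3 is available, probability 1; weight (1/3)·1 = 1/3.
If it is behind door 3 (prior 1/3): the host opened door 3, so this case is ruled out; weight (1/3)·0 = 0.
The weights sum to 11/21.
So P(the car behind door 2 | the host opened door 3) = (1/3) / (11/21) = 7/11.

7/11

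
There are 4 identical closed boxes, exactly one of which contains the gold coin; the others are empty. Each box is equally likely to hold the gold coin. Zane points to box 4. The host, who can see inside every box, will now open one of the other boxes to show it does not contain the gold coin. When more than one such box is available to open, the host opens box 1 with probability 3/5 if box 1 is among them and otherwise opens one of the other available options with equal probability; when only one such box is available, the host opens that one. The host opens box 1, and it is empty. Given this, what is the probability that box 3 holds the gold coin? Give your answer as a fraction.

1/3

Apply Bayes' rule, conditioning on where the gold coin actually is.
If it is in box 1 (prior 1/4): the host opened box 1, so this case is ruled out; weight (1/4)·0 = 0.
If it is in any of boxes 2, 3, and 4 (prior 1/4 each): box 1 is available, opened with probability 3/5; weight (1/4)·(3/5) = 3/20 each.
The weights sum to 9/20.
So P(the gold coin in box 3 | the host opened box 1) = (3/20) / (9/20) = 1/3.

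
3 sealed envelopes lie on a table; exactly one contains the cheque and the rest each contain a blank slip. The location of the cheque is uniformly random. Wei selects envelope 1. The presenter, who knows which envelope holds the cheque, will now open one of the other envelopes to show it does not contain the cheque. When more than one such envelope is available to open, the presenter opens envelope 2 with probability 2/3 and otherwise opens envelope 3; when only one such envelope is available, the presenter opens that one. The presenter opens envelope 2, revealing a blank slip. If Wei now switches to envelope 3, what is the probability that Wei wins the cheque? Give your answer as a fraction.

Apply Bayes' rule, conditioning on where the cheque actually is.
If it is in envelope 1 (prior 1/3): envelope 2 is available, opened with probability 2/3; weight (1/3)·(2/3) = 2/9.
If it is in envelope 2 (prior 1/3): the presenter opened envelope 2, so this case is ruled out; weight (1/3)·0 = 0.
If it is in envelope 3 (prior 1/3): only envelope 2 is available, probability 1; weight (1/3)·1 = 1/3.
The weights sum to 5/9.
So P(the cheque in envelope 3 | the presenter opened envelope 2) = (1/3) / (5/9) = 3/5.

3/5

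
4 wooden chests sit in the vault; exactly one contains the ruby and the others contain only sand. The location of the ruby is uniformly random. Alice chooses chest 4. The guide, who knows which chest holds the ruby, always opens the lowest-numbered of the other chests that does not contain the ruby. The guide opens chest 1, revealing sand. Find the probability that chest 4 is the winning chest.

1/3

Consider each possible location of the ruby in turn.
If it is in chest 1 (prior 1/4): the guide opened chest 1, so this case is ruled out; weight (1/4)·0 = 0.
If it is in any of chests 2, 3, and 4 (prior 1/4 each): chest 1 is the lowest-numbered option available, probability 1; weight (1/4)·1 = 1/4 each.
The weights sum to 3/4.
So P(the ruby in chest 4 | the guide opened chest 1) = (1/4) / (3/4) = 1/3.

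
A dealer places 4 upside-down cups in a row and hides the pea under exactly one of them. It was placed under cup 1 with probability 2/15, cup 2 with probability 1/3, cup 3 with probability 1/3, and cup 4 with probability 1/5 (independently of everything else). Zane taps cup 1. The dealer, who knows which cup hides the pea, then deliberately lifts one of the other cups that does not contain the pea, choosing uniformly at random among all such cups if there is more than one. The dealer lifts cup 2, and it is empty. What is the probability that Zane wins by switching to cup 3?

Consider each possible location of the pea in turn.
If it is under cup 1 (prior 2/15): the dealer has 3 equally likely choices, so probability 1/3; weight (2/15)·(1/3) = 2/45.
If it is under cup 2 (prior 1/3): the dealer opened cup 2, so this case is ruled out; weight (1/3)·0 = 0.
If it is under cup 3 (prior 1/3): the dealer has 2 equally likely choices, so probability 1/2; weight (1/3)·(1/2) = 1/6.
If it is under cup 4 (prior 1/5): the dealer has 2 equally likely choices, so probability 1/2; weight (1/5)·(1/2) = 1/10.
The weights sum to 14/45.
So P(the pea under cup 3 | the dealer opened cup 2) = (1/6) / (14/45) = 15/28.

15/28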